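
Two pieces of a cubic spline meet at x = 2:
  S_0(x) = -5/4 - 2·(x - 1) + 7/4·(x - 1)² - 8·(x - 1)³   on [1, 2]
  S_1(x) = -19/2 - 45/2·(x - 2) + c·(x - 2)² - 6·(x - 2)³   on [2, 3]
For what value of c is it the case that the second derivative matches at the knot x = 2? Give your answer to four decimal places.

S_0''(x) = 7/2 - 48·(x - 1), so S_0''(2) = -89/2. On the right, S_1''(2) = 2c, so c = -89/4.

-22.2500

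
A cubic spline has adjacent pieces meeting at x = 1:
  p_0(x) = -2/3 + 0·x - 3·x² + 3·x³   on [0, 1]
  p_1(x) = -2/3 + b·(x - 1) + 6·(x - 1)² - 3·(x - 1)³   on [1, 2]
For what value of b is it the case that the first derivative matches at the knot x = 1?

3

p_0'(x) = 0 - 6·x + 9·x², so p_0'(1) = 3. On the right, p_1'(1) = b, so b = 3.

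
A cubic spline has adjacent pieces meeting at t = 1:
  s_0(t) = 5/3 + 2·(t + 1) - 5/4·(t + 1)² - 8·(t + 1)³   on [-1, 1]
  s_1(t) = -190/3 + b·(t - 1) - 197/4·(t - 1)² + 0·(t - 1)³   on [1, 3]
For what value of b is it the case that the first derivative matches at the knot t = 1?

-99

s_0'(t) = 2 - 5/2·(t + 1) - 24·(t + 1)², so s_0'(1) = -99. On the right, s_1'(1) = b, so b = -99.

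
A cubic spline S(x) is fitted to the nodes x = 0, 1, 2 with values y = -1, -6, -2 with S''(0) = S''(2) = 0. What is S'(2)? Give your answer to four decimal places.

Let M_i = S''(x_i). Step sizes h_i = 1, 1; slopes of the chords Δ_i = (y_(i+1) - y_i)/h_i = -5, 4.
  1·M_0 + 4·M_1 + 1·M_2 = 6(Δ_1 - Δ_0) = 54
Natural end conditions: M_0 = M_2 = 0.
Solving the tridiagonal system: M_0 = 0, M_1 = 27/2, M_2 = 0.
On [1, 2], S'(x) = b_1 + 2c_1·(x - 1) + 3d_1·(x - 1)² with b_1 = Δ_1 - h_1(2M_1 + M_2)/6 = -1/2, c_1 = M_1/2 = 27/4, d_1 = (M_2 - M_1)/(6h_1) = -9/4. So S'(2) = 25/4.

6.2500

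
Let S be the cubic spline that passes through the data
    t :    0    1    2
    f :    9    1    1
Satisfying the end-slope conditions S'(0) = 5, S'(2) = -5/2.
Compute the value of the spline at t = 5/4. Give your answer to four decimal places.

Put σ_i = S'' at the i-th knot. Here h = (1, 1) and Δ = (-8, 0), so the interior equations h_(i-1)·σ_(i-1) + 2(h_(i-1)+h_i)·σ_i + h_i·σ_(i+1) = 6(Δ_i − Δ_(i-1)) read
  1·σ_0 + 4·σ_1 + 1·σ_2 = 6(Δ_1 - Δ_0) = 48
Clamped end conditions give two more equations: 2h_0·σ_0 + h_0·σ_1 = 6(Δ_0 - S'(0)) = -78 and h_1·σ_1 + 2h_1·σ_2 = 6(S'(2) - Δ_1) = -15.
Forward elimination and back-substitution give σ_0 = -219/4, σ_1 = 63/2, σ_2 = -93/4.
On [1, 2], S(t) = 1 - 53/8·(t - 1) + 63/4·(t - 1)² - 73/8·(t - 1)³.
With (t - 1) = 1/4: S(5/4) = 95/512.

0.1855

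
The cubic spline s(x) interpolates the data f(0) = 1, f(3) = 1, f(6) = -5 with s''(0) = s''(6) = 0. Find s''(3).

-1

With M_i denoting the second derivative at x_i, h_i = 3, 3, and Δ_i = (y_(i+1) − y_i)/h_i = 0, -2:
  3·M_0 + 12·M_1 + 3·M_2 = 6(Δ_1 - Δ_0) = -12
Natural end conditions: M_0 = M_2 = 0.
Forward elimination and back-substitution give M_0 = 0, M_1 = -1, M_2 = 0.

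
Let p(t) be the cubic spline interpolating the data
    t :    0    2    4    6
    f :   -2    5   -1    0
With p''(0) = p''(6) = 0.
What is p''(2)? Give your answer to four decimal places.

Write m_i for p''(x_i). With h_i = 2, 2, 2 and divided differences Δ_i = 7/2, -3, 1/2, the continuity of p' gives the tridiagonal system
  2·m_0 + 8·m_1 + 2·m_2 = 6(Δ_1 - Δ_0) = -39
  2·m_1 + 8·m_2 + 2·m_3 = 6(Δ_2 - Δ_1) = 21
Natural end conditions: m_0 = m_3 = 0.
Forward elimination and back-substitution give m_0 = 0, m_1 = -59/10, m_2 = 41/10, m_3 = 0.

-5.9000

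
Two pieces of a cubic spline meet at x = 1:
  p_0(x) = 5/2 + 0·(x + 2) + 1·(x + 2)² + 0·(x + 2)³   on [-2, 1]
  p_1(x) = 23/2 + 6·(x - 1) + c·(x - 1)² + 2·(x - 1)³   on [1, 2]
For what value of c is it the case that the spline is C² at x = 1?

p_0''(x) = 2 + 0·(x + 2), so p_0''(1) = 2. On the right, p_1''(1) = 2c, so c = 1.

1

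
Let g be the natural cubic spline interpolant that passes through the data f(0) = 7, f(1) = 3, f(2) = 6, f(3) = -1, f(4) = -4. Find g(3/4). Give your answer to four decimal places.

Put σ_i = g'' at the i-th knot. Here h = (1, 1, 1, 1) and Δ = (-4, 3, -7, -3), so the interior equations h_(i-1)·σ_(i-1) + 2(h_(i-1)+h_i)·σ_i + h_i·σ_(i+1) = 6(Δ_i − Δ_(i-1)) read
  1·σ_0 + 4·σ_1 + 1·σ_2 = 6(Δ_1 - Δ_0) = 42
  1·σ_1 + 4·σ_2 + 1·σ_3 = 6(Δ_2 - Δ_1) = -60
  1·σ_2 + 4·σ_3 + 1·σ_4 = 6(Δ_3 - Δ_2) = 24
Natural end conditions: σ_0 = σ_4 = 0.
Solving the tridiagonal system: σ_0 = 0, σ_1 = 447/28, σ_2 = -153/7, σ_3 = 321/28, σ_4 = 0.
On [0, 1], g(t) = 7 - 373/56·t + 0·t² + 149/56·t³.
With t = 3/4: g(3/4) = 1601/512.

3.1270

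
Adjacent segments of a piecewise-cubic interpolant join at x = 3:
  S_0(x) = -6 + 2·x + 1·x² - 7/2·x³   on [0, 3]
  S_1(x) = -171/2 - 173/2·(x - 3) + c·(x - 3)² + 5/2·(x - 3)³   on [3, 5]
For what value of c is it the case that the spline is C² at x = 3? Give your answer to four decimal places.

-30.5000

S_0''(x) = 2 - 21·x, so S_0''(3) = -61. On the right, S_1''(3) = 2c, so c = -61/2.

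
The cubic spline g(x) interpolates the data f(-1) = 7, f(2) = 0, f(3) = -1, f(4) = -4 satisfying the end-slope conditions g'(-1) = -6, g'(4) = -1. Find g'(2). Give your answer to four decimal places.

Write M_i for g''(x_i). With h_i = 3, 1, 1 and divided differences Δ_i = -7/3, -1, -3, the continuity of g' gives the tridiagonal system
  3·M_0 + 8·M_1 + 1·M_2 = 6(Δ_1 - Δ_0) = 8
  1·M_1 + 4·M_2 + 1·M_3 = 6(Δ_2 - Δ_1) = -12
Clamped end conditions give two more equations: 2h_0·M_0 + h_0·M_1 = 6(Δ_0 - g'(-1)) = 22 and h_2·M_2 + 2h_2·M_3 = 6(g'(4) - Δ_2) = 12.
Hence M_0 = 304/87, M_1 = 10/29, M_2 = -152/29, M_3 = 250/29.
On [2, 3], g'(x) = b_1 + 2c_1·(x - 2) + 3d_1·(x - 2)² with b_1 = Δ_1 - h_1(2M_1 + M_2)/6 = -7/29, c_1 = M_1/2 = 5/29, d_1 = (M_2 - M_1)/(6h_1) = -27/29. So g'(2) = -7/29.

-0.2414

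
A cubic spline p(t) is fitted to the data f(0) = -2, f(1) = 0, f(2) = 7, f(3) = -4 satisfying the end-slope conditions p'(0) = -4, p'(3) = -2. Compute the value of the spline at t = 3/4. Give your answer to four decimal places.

With M_i denoting the second derivative at x_i, h_i = 1, 1, 1, and Δ_i = (y_(i+1) − y_i)/h_i = 2, 7, -11:
  1·M_0 + 4·M_1 + 1·M_2 = 6(Δ_1 - Δ_0) = 30
  1·M_1 + 4·M_2 + 1·M_3 = 6(Δ_2 - Δ_1) = -108
Clamped end conditions give two more equations: 2h_0·M_0 + h_0·M_1 = 6(Δ_0 - p'(0)) = 36 and h_2·M_2 + 2h_2·M_3 = 6(p'(3) - Δ_2) = 54.
Solving: M_0 = 152/15, M_1 = 236/15, M_2 = -646/15, M_3 = 728/15.
On [0, 1], p(t) = -2 - 4·t + 76/15·t² + 14/15·t³.
With t = 3/4: p(3/4) = -281/160.

-1.7563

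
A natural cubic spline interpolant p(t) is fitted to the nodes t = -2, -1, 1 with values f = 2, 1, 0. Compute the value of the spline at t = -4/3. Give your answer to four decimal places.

Put m_i = p'' at the i-th knot. Here h = (1, 2) and Δ = (-1, -1/2), so the interior equations h_(i-1)·m_(i-1) + 2(h_(i-1)+h_i)·m_i + h_i·m_(i+1) = 6(Δ_i − Δ_(i-1)) read
  1·m_0 + 6·m_1 + 2·m_2 = 6(Δ_1 - Δ_0) = 3
Natural end conditions: m_0 = m_2 = 0.
Hence m_0 = 0, m_1 = 1/2, m_2 = 0.
On [-2, -1], p(t) = 2 - 13/12·(t + 2) + 0·(t + 2)² + 1/12·(t + 2)³.
With (t + 2) = 2/3: p(-4/3) = 211/162.

1.3025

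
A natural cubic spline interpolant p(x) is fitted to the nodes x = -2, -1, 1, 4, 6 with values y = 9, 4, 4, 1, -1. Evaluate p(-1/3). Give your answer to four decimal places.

2.9840

Let M_i = p''(x_i). Step sizes h_i = 1, 2, 3, 2; slopes of the chords Δ_i = (y_(i+1) - y_i)/h_i = -5, 0, -1, -1.
  1·M_0 + 6·M_1 + 2·M_2 = 6(Δ_1 - Δ_0) = 30
  2·M_1 + 10·M_2 + 3·M_3 = 6(Δ_2 - Δ_1) = -6
  3·M_2 + 10·M_3 + 2·M_4 = 6(Δ_3 - Δ_2) = 0
Natural end conditions: M_0 = M_4 = 0.
Solving the tridiagonal system: M_0 = 0, M_1 = 1425/253, M_2 = -480/253, M_3 = 144/253, M_4 = 0.
On [-1, 1], p(x) = 4 - 790/253·(x + 1) + 1425/506·(x + 1)² - 635/1012·(x + 1)³.
With (x + 1) = 2/3: p(-1/3) = 20384/6831.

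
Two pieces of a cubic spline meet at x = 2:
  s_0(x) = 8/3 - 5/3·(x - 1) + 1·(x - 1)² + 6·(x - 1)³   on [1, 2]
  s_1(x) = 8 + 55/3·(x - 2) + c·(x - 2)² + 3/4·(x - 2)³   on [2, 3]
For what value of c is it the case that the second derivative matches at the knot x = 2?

19

s_0''(x) = 2 + 36·(x - 1), so s_0''(2) = 38. On the right, s_1''(2) = 2c, so c = 19.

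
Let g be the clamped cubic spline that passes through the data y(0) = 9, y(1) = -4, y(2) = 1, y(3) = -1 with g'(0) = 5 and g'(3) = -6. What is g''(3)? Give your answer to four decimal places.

-0.1333

With M_i denoting the second derivative at x_i, h_i = 1, 1, 1, and Δ_i = (y_(i+1) − y_i)/h_i = -13, 5, -2:
  1·M_0 + 4·M_1 + 1·M_2 = 6(Δ_1 - Δ_0) = 108
  1·M_1 + 4·M_2 + 1·M_3 = 6(Δ_2 - Δ_1) = -42
Clamped end conditions give two more equations: 2h_0·M_0 + h_0·M_1 = 6(Δ_0 - g'(0)) = -108 and h_2·M_2 + 2h_2·M_3 = 6(g'(3) - Δ_2) = -24.
Forward elimination and back-substitution give M_0 = -1208/15, M_1 = 796/15, M_2 = -356/15, M_3 = -2/15.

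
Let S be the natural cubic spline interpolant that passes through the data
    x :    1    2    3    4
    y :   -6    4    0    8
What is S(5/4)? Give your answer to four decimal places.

-2.4375

Let σ_i = S''(x_i). Step sizes h_i = 1, 1, 1; slopes of the chords Δ_i = (y_(i+1) - y_i)/h_i = 10, -4, 8.
  1·σ_0 + 4·σ_1 + 1·σ_2 = 6(Δ_1 - Δ_0) = -84
  1·σ_1 + 4·σ_2 + 1·σ_3 = 6(Δ_2 - Δ_1) = 72
Natural end conditions: σ_0 = σ_3 = 0.
Forward elimination and back-substitution give σ_0 = 0, σ_1 = -136/5, σ_2 = 124/5, σ_3 = 0.
On [1, 2], S(x) = -6 + 218/15·(x - 1) + 0·(x - 1)² - 68/15·(x - 1)³.
With (x - 1) = 1/4: S(5/4) = -39/16.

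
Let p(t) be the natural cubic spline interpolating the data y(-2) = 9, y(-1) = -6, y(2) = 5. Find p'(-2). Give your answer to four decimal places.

-17.3333

With M_i denoting the second derivative at x_i, h_i = 1, 3, and Δ_i = (y_(i+1) − y_i)/h_i = -15, 11/3:
  1·M_0 + 8·M_1 + 3·M_2 = 6(Δ_1 - Δ_0) = 112
Natural end conditions: M_0 = M_2 = 0.
Solving the tridiagonal system: M_0 = 0, M_1 = 14, M_2 = 0.
On [-2, -1], p'(t) = b_0 + 2c_0·(t + 2) + 3d_0·(t + 2)² with b_0 = Δ_0 - h_0(2M_0 + M_1)/6 = -52/3, c_0 = M_0/2 = 0, d_0 = (M_1 - M_0)/(6h_0) = 7/3. So p'(-2) = -52/3.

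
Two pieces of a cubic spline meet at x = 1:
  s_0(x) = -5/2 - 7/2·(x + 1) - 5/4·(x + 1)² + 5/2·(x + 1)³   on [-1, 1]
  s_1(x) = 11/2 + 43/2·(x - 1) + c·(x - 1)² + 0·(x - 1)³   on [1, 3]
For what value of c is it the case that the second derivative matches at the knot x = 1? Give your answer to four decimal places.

s_0''(x) = -5/2 + 15·(x + 1), so s_0''(1) = 55/2. On the right, s_1''(1) = 2c, so c = 55/4.

13.7500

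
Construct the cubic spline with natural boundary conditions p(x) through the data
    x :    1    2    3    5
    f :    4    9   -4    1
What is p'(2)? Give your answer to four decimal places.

Put M_i = p'' at the i-th knot. Here h = (1, 1, 2) and Δ = (5, -13, 5/2), so the interior equations h_(i-1)·M_(i-1) + 2(h_(i-1)+h_i)·M_i + h_i·M_(i+1) = 6(Δ_i − Δ_(i-1)) read
  1·M_0 + 4·M_1 + 1·M_2 = 6(Δ_1 - Δ_0) = -108
  1·M_1 + 6·M_2 + 2·M_3 = 6(Δ_2 - Δ_1) = 93
Natural end conditions: M_0 = M_3 = 0.
Hence M_0 = 0, M_1 = -741/23, M_2 = 480/23, M_3 = 0.
On [2, 3], p'(x) = b_1 + 2c_1·(x - 2) + 3d_1·(x - 2)² with b_1 = Δ_1 - h_1(2M_1 + M_2)/6 = -132/23, c_1 = M_1/2 = -741/46, d_1 = (M_2 - M_1)/(6h_1) = 407/46. So p'(2) = -132/23.

-5.7391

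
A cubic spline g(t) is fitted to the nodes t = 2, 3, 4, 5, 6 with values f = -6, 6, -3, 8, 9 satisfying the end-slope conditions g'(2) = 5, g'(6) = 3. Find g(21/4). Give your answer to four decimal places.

9.2084

With m_i denoting the second derivative at x_i, h_i = 1, 1, 1, 1, and Δ_i = (y_(i+1) − y_i)/h_i = 12, -9, 11, 1:
  1·m_0 + 4·m_1 + 1·m_2 = 6(Δ_1 - Δ_0) = -126
  1·m_1 + 4·m_2 + 1·m_3 = 6(Δ_2 - Δ_1) = 120
  1·m_2 + 4·m_3 + 1·m_4 = 6(Δ_3 - Δ_2) = -60
Clamped end conditions give two more equations: 2h_0·m_0 + h_0·m_1 = 6(Δ_0 - g'(2)) = 42 and h_3·m_3 + 2h_3·m_4 = 6(g'(6) - Δ_3) = 12.
Hence m_0 = 1387/28, m_1 = -799/14, m_2 = 211/4, m_3 = -475/14, m_4 = 643/28.
On [5, 6], g(t) = 8 + 475/56·(t - 5) - 475/28·(t - 5)² + 531/56·(t - 5)³.
With (t - 5) = 1/4: g(21/4) = 33003/3584.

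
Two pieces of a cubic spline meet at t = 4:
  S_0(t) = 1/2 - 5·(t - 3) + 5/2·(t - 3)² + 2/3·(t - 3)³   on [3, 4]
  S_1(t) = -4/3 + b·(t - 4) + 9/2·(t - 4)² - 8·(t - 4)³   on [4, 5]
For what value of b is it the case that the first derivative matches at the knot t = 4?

2

S_0'(t) = -5 + 5·(t - 3) + 2·(t - 3)², so S_0'(4) = 2. On the right, S_1'(4) = b, so b = 2.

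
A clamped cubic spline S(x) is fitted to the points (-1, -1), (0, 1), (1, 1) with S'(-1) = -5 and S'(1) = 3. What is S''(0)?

-14

Write σ_i for S''(x_i). With h_i = 1, 1 and divided differences Δ_i = 2, 0, the continuity of S' gives the tridiagonal system
  1·σ_0 + 4·σ_1 + 1·σ_2 = 6(Δ_1 - Δ_0) = -12
Clamped end conditions give two more equations: 2h_0·σ_0 + h_0·σ_1 = 6(Δ_0 - S'(-1)) = 42 and h_1·σ_1 + 2h_1·σ_2 = 6(S'(1) - Δ_1) = 18.
Forward elimination and back-substitution give σ_0 = 28, σ_1 = -14, σ_2 = 16.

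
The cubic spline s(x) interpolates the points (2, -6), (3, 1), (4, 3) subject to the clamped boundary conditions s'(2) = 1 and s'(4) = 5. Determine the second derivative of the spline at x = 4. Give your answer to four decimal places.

Write σ_i for s''(x_i). With h_i = 1, 1 and divided differences Δ_i = 7, 2, the continuity of s' gives the tridiagonal system
  1·σ_0 + 4·σ_1 + 1·σ_2 = 6(Δ_1 - Δ_0) = -30
Clamped end conditions give two more equations: 2h_0·σ_0 + h_0·σ_1 = 6(Δ_0 - s'(2)) = 36 and h_1·σ_1 + 2h_1·σ_2 = 6(s'(4) - Δ_1) = 18.
Hence σ_0 = 55/2, σ_1 = -19, σ_2 = 37/2.

18.5000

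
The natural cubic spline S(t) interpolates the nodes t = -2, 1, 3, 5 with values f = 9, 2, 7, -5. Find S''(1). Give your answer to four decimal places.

Put M_i = S'' at the i-th knot. Here h = (3, 2, 2) and Δ = (-7/3, 5/2, -6), so the interior equations h_(i-1)·M_(i-1) + 2(h_(i-1)+h_i)·M_i + h_i·M_(i+1) = 6(Δ_i − Δ_(i-1)) read
  3·M_0 + 10·M_1 + 2·M_2 = 6(Δ_1 - Δ_0) = 29
  2·M_1 + 8·M_2 + 2·M_3 = 6(Δ_2 - Δ_1) = -51
Natural end conditions: M_0 = M_3 = 0.
Forward elimination and back-substitution give M_0 = 0, M_1 = 167/38, M_2 = -142/19, M_3 = 0.

4.3947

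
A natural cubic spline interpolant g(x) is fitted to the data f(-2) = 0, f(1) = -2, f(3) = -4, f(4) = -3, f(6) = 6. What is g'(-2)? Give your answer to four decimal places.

Write m_i for g''(x_i). With h_i = 3, 2, 1, 2 and divided differences Δ_i = -2/3, -1, 1, 9/2, the continuity of g' gives the tridiagonal system
  3·m_0 + 10·m_1 + 2·m_2 = 6(Δ_1 - Δ_0) = -2
  2·m_1 + 6·m_2 + 1·m_3 = 6(Δ_2 - Δ_1) = 12
  1·m_2 + 6·m_3 + 2·m_4 = 6(Δ_3 - Δ_2) = 21
Natural end conditions: m_0 = m_4 = 0.
Solving: m_0 = 0, m_1 = -86/163, m_2 = 267/163, m_3 = 526/163, m_4 = 0.
On [-2, 1], g'(x) = b_0 + 2c_0·(x + 2) + 3d_0·(x + 2)² with b_0 = Δ_0 - h_0(2m_0 + m_1)/6 = -197/489, c_0 = m_0/2 = 0, d_0 = (m_1 - m_0)/(6h_0) = -43/1467. So g'(-2) = -197/489.

-0.4029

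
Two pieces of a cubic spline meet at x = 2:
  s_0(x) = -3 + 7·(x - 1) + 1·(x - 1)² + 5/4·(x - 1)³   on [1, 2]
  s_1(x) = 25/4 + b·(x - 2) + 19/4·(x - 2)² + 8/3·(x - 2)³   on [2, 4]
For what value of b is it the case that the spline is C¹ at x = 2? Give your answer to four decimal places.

s_0'(x) = 7 + 2·(x - 1) + 15/4·(x - 1)², so s_0'(2) = 51/4. On the right, s_1'(2) = b, so b = 51/4.

12.7500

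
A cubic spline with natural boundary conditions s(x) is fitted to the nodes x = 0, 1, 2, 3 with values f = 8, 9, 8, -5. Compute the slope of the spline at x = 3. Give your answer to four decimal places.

-16.0667

Let M_i = s''(x_i). Step sizes h_i = 1, 1, 1; slopes of the chords Δ_i = (y_(i+1) - y_i)/h_i = 1, -1, -13.
  1·M_0 + 4·M_1 + 1·M_2 = 6(Δ_1 - Δ_0) = -12
  1·M_1 + 4·M_2 + 1·M_3 = 6(Δ_2 - Δ_1) = -72
Natural end conditions: M_0 = M_3 = 0.
Forward elimination and back-substitution give M_0 = 0, M_1 = 8/5, M_2 = -92/5, M_3 = 0.
On [2, 3], s'(x) = b_2 + 2c_2·(x - 2) + 3d_2·(x - 2)² with b_2 = Δ_2 - h_2(2M_2 + M_3)/6 = -103/15, c_2 = M_2/2 = -46/5, d_2 = (M_3 - M_2)/(6h_2) = 46/15. So s'(3) = -241/15.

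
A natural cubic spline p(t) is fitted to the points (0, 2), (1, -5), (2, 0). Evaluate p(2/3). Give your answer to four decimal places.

-3.7778

Write m_i for p''(x_i). With h_i = 1, 1 and divided differences Δ_i = -7, 5, the continuity of p' gives the tridiagonal system
  1·m_0 + 4·m_1 + 1·m_2 = 6(Δ_1 - Δ_0) = 72
Natural end conditions: m_0 = m_2 = 0.
Solving the tridiagonal system: m_0 = 0, m_1 = 18, m_2 = 0.
On [0, 1], p(t) = 2 - 10·t + 0·t² + 3·t³.
With t = 2/3: p(2/3) = -34/9.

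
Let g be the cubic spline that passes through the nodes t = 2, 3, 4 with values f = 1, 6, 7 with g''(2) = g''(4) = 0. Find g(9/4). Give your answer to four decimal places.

2.4844

Put M_i = g'' at the i-th knot. Here h = (1, 1) and Δ = (5, 1), so the interior equations h_(i-1)·M_(i-1) + 2(h_(i-1)+h_i)·M_i + h_i·M_(i+1) = 6(Δ_i − Δ_(i-1)) read
  1·M_0 + 4·M_1 + 1·M_2 = 6(Δ_1 - Δ_0) = -24
Natural end conditions: M_0 = M_2 = 0.
Hence M_0 = 0, M_1 = -6, M_2 = 0.
On [2, 3], g(t) = 1 + 6·(t - 2) + 0·(t - 2)² - 1·(t - 2)³.
With (t - 2) = 1/4: g(9/4) = 159/64.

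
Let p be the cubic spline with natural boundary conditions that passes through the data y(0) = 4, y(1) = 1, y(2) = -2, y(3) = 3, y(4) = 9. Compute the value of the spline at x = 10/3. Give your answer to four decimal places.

5.1124

With m_i denoting the second derivative at x_i, h_i = 1, 1, 1, 1, and Δ_i = (y_(i+1) − y_i)/h_i = -3, -3, 5, 6:
  1·m_0 + 4·m_1 + 1·m_2 = 6(Δ_1 - Δ_0) = 0
  1·m_1 + 4·m_2 + 1·m_3 = 6(Δ_2 - Δ_1) = 48
  1·m_2 + 4·m_3 + 1·m_4 = 6(Δ_3 - Δ_2) = 6
Natural end conditions: m_0 = m_4 = 0.
Solving the tridiagonal system: m_0 = 0, m_1 = -93/28, m_2 = 93/7, m_3 = -51/28, m_4 = 0.
On [3, 4], p(x) = 3 + 185/28·(x - 3) - 51/56·(x - 3)² + 17/56·(x - 3)³.
With (x - 3) = 1/3: p(10/3) = 3865/756.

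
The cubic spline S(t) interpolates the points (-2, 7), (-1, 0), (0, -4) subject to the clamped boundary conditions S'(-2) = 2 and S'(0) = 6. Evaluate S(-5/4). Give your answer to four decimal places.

2.6289

Let σ_i = S''(x_i). Step sizes h_i = 1, 1; slopes of the chords Δ_i = (y_(i+1) - y_i)/h_i = -7, -4.
  1·σ_0 + 4·σ_1 + 1·σ_2 = 6(Δ_1 - Δ_0) = 18
Clamped end conditions give two more equations: 2h_0·σ_0 + h_0·σ_1 = 6(Δ_0 - S'(-2)) = -54 and h_1·σ_1 + 2h_1·σ_2 = 6(S'(0) - Δ_1) = 60.
Hence σ_0 = -59/2, σ_1 = 5, σ_2 = 55/2.
On [-2, -1], S(t) = 7 + 2·(t + 2) - 59/4·(t + 2)² + 23/4·(t + 2)³.
With (t + 2) = 3/4: S(-5/4) = 673/256.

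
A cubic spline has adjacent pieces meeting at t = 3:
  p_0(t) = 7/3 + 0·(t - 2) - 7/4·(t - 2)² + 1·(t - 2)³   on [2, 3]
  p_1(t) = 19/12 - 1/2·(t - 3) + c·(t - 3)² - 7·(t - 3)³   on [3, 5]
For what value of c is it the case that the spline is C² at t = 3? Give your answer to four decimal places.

1.2500

p_0''(t) = -7/2 + 6·(t - 2), so p_0''(3) = 5/2. On the right, p_1''(3) = 2c, so c = 5/4.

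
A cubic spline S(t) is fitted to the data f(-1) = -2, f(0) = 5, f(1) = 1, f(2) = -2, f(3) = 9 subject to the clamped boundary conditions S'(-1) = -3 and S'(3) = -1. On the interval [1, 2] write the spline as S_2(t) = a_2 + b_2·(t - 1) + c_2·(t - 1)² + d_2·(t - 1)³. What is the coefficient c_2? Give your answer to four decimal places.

Let m_i = S''(x_i). Step sizes h_i = 1, 1, 1, 1; slopes of the chords Δ_i = (y_(i+1) - y_i)/h_i = 7, -4, -3, 11.
  1·m_0 + 4·m_1 + 1·m_2 = 6(Δ_1 - Δ_0) = -66
  1·m_1 + 4·m_2 + 1·m_3 = 6(Δ_2 - Δ_1) = 6
  1·m_2 + 4·m_3 + 1·m_4 = 6(Δ_3 - Δ_2) = 84
Clamped end conditions give two more equations: 2h_0·m_0 + h_0·m_1 = 6(Δ_0 - S'(-1)) = 60 and h_3·m_3 + 2h_3·m_4 = 6(S'(3) - Δ_3) = -72.
Forward elimination and back-substitution give m_0 = 1223/28, m_1 = -383/14, m_2 = -1/4, m_3 = 481/14, m_4 = -1489/28.
On [1, 2], with S_2(t) = a_2 + b_2·(t - 1) + c_2·(t - 1)² + d_2·(t - 1)³: c_2 = m_2/2 = -1/8, d_2 = (m_3 - m_2)/(6h_2) = 323/56, b_2 = Δ_2 - h_2(2m_2 + m_3)/6 = -121/14.

-0.1250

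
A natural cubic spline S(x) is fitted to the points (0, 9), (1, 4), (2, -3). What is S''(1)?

Let M_i = S''(x_i). Step sizes h_i = 1, 1; slopes of the chords Δ_i = (y_(i+1) - y_i)/h_i = -5, -7.
  1·M_0 + 4·M_1 + 1·M_2 = 6(Δ_1 - Δ_0) = -12
Natural end conditions: M_0 = M_2 = 0.
Hence M_0 = 0, M_1 = -3, M_2 = 0.

-3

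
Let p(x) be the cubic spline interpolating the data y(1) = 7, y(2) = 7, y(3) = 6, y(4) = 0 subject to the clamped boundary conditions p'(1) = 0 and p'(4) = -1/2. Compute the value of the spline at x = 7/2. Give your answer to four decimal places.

With σ_i denoting the second derivative at x_i, h_i = 1, 1, 1, and Δ_i = (y_(i+1) − y_i)/h_i = 0, -1, -6:
  1·σ_0 + 4·σ_1 + 1·σ_2 = 6(Δ_1 - Δ_0) = -6
  1·σ_1 + 4·σ_2 + 1·σ_3 = 6(Δ_2 - Δ_1) = -30
Clamped end conditions give two more equations: 2h_0·σ_0 + h_0·σ_1 = 6(Δ_0 - p'(1)) = 0 and h_2·σ_2 + 2h_2·σ_3 = 6(p'(4) - Δ_2) = 33.
Solving the tridiagonal system: σ_0 = -17/15, σ_1 = 34/15, σ_2 = -209/15, σ_3 = 352/15.
On [3, 4], p(x) = 6 - 79/15·(x - 3) - 209/30·(x - 3)² + 187/30·(x - 3)³.
With (x - 3) = 1/2: p(7/2) = 577/240.

2.4042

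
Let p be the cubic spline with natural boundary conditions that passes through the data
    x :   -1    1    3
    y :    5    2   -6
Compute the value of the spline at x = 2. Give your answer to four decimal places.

-1.5313

Put M_i = p'' at the i-th knot. Here h = (2, 2) and Δ = (-3/2, -4), so the interior equations h_(i-1)·M_(i-1) + 2(h_(i-1)+h_i)·M_i + h_i·M_(i+1) = 6(Δ_i − Δ_(i-1)) read
  2·M_0 + 8·M_1 + 2·M_2 = 6(Δ_1 - Δ_0) = -15
Natural end conditions: M_0 = M_2 = 0.
Solving: M_0 = 0, M_1 = -15/8, M_2 = 0.
On [1, 3], p(x) = 2 - 11/4·(x - 1) - 15/16·(x - 1)² + 5/32·(x - 1)³.
With (x - 1) = 1: p(2) = -49/32.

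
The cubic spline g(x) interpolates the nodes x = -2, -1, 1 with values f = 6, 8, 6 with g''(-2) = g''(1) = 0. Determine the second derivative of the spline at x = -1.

-3

Write M_i for g''(x_i). With h_i = 1, 2 and divided differences Δ_i = 2, -1, the continuity of g' gives the tridiagonal system
  1·M_0 + 6·M_1 + 2·M_2 = 6(Δ_1 - Δ_0) = -18
Natural end conditions: M_0 = M_2 = 0.
Solving: M_0 = 0, M_1 = -3, M_2 = 0.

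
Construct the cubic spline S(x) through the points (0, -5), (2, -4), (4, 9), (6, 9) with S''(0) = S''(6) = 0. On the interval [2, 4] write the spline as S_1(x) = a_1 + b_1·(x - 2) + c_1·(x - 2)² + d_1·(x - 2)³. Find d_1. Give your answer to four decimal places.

-1.0417

Write σ_i for S''(x_i). With h_i = 2, 2, 2 and divided differences Δ_i = 1/2, 13/2, 0, the continuity of S' gives the tridiagonal system
  2·σ_0 + 8·σ_1 + 2·σ_2 = 6(Δ_1 - Δ_0) = 36
  2·σ_1 + 8·σ_2 + 2·σ_3 = 6(Δ_2 - Δ_1) = -39
Natural end conditions: σ_0 = σ_3 = 0.
Solving the tridiagonal system: σ_0 = 0, σ_1 = 61/10, σ_2 = -32/5, σ_3 = 0.
On [2, 4], with S_1(x) = a_1 + b_1·(x - 2) + c_1·(x - 2)² + d_1·(x - 2)³: c_1 = σ_1/2 = 61/20, d_1 = (σ_2 - σ_1)/(6h_1) = -25/24, b_1 = Δ_1 - h_1(2σ_1 + σ_2)/6 = 137/30.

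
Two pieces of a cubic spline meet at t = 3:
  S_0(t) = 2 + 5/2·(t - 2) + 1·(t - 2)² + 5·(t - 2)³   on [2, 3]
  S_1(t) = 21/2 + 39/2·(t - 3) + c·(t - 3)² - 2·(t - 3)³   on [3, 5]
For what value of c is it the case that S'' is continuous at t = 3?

16

S_0''(t) = 2 + 30·(t - 2), so S_0''(3) = 32. On the right, S_1''(3) = 2c, so c = 16.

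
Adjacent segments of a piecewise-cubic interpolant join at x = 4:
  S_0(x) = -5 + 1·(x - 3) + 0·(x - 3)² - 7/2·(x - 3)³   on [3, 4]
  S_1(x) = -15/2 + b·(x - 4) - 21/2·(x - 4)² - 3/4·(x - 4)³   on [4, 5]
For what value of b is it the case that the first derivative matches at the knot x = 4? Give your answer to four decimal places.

-9.5000

S_0'(x) = 1 + 0·(x - 3) - 21/2·(x - 3)², so S_0'(4) = -19/2. On the right, S_1'(4) = b, so b = -19/2.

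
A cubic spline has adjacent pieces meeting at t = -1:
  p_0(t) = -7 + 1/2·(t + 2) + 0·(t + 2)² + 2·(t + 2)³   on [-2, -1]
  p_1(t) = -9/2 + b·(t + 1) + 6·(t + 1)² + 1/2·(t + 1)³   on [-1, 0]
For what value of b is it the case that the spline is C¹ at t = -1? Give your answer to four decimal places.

6.5000

p_0'(t) = 1/2 + 0·(t + 2) + 6·(t + 2)², so p_0'(-1) = 13/2. On the right, p_1'(-1) = b, so b = 13/2.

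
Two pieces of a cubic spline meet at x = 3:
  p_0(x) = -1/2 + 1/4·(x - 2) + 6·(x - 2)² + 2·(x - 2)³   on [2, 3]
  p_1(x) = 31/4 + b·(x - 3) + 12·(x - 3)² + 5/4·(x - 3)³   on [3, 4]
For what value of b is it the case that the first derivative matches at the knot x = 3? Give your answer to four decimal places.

p_0'(x) = 1/4 + 12·(x - 2) + 6·(x - 2)², so p_0'(3) = 73/4. On the right, p_1'(3) = b, so b = 73/4.

18.2500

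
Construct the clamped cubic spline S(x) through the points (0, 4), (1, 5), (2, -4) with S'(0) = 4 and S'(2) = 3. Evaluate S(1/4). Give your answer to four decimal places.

5.0820

Let M_i = S''(x_i). Step sizes h_i = 1, 1; slopes of the chords Δ_i = (y_(i+1) - y_i)/h_i = 1, -9.
  1·M_0 + 4·M_1 + 1·M_2 = 6(Δ_1 - Δ_0) = -60
Clamped end conditions give two more equations: 2h_0·M_0 + h_0·M_1 = 6(Δ_0 - S'(0)) = -18 and h_1·M_1 + 2h_1·M_2 = 6(S'(2) - Δ_1) = 72.
Forward elimination and back-substitution give M_0 = 11/2, M_1 = -29, M_2 = 101/2.
On [0, 1], S(x) = 4 + 4·x + 11/4·x² - 23/4·x³.
With x = 1/4: S(1/4) = 1301/256.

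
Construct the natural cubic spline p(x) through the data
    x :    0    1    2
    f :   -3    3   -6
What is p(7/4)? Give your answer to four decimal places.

Put m_i = p'' at the i-th knot. Here h = (1, 1) and Δ = (6, -9), so the interior equations h_(i-1)·m_(i-1) + 2(h_(i-1)+h_i)·m_i + h_i·m_(i+1) = 6(Δ_i − Δ_(i-1)) read
  1·m_0 + 4·m_1 + 1·m_2 = 6(Δ_1 - Δ_0) = -90
Natural end conditions: m_0 = m_2 = 0.
Solving the tridiagonal system: m_0 = 0, m_1 = -45/2, m_2 = 0.
On [1, 2], p(x) = 3 - 3/2·(x - 1) - 45/4·(x - 1)² + 15/4·(x - 1)³.
With (x - 1) = 3/4: p(7/4) = -735/256.

-2.8711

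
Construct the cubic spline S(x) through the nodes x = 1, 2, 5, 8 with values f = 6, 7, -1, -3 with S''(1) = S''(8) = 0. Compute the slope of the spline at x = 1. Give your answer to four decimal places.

Write M_i for S''(x_i). With h_i = 1, 3, 3 and divided differences Δ_i = 1, -8/3, -2/3, the continuity of S' gives the tridiagonal system
  1·M_0 + 8·M_1 + 3·M_2 = 6(Δ_1 - Δ_0) = -22
  3·M_1 + 12·M_2 + 3·M_3 = 6(Δ_2 - Δ_1) = 12
Natural end conditions: M_0 = M_3 = 0.
Solving the tridiagonal system: M_0 = 0, M_1 = -100/29, M_2 = 54/29, M_3 = 0.
On [1, 2], S'(x) = b_0 + 2c_0·(x - 1) + 3d_0·(x - 1)² with b_0 = Δ_0 - h_0(2M_0 + M_1)/6 = 137/87, c_0 = M_0/2 = 0, d_0 = (M_1 - M_0)/(6h_0) = -50/87. So S'(1) = 137/87.

1.5747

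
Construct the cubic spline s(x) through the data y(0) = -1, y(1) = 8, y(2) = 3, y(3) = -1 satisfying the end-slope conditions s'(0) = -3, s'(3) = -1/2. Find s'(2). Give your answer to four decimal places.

-8.0667

With m_i denoting the second derivative at x_i, h_i = 1, 1, 1, and Δ_i = (y_(i+1) − y_i)/h_i = 9, -5, -4:
  1·m_0 + 4·m_1 + 1·m_2 = 6(Δ_1 - Δ_0) = -84
  1·m_1 + 4·m_2 + 1·m_3 = 6(Δ_2 - Δ_1) = 6
Clamped end conditions give two more equations: 2h_0·m_0 + h_0·m_1 = 6(Δ_0 - s'(0)) = 72 and h_2·m_2 + 2h_2·m_3 = 6(s'(3) - Δ_2) = 21.
Forward elimination and back-substitution give m_0 = 817/15, m_1 = -554/15, m_2 = 139/15, m_3 = 88/15.
On [2, 3], s'(x) = b_2 + 2c_2·(x - 2) + 3d_2·(x - 2)² with b_2 = Δ_2 - h_2(2m_2 + m_3)/6 = -121/15, c_2 = m_2/2 = 139/30, d_2 = (m_3 - m_2)/(6h_2) = -17/30. So s'(2) = -121/15.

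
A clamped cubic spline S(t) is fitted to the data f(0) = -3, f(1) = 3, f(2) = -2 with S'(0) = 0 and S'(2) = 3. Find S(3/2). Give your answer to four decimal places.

0.1250

Let M_i = S''(x_i). Step sizes h_i = 1, 1; slopes of the chords Δ_i = (y_(i+1) - y_i)/h_i = 6, -5.
  1·M_0 + 4·M_1 + 1·M_2 = 6(Δ_1 - Δ_0) = -66
Clamped end conditions give two more equations: 2h_0·M_0 + h_0·M_1 = 6(Δ_0 - S'(0)) = 36 and h_1·M_1 + 2h_1·M_2 = 6(S'(2) - Δ_1) = 48.
Forward elimination and back-substitution give M_0 = 36, M_1 = -36, M_2 = 42.
On [1, 2], S(t) = 3 + 0·(t - 1) - 18·(t - 1)² + 13·(t - 1)³.
With (t - 1) = 1/2: S(3/2) = 1/8.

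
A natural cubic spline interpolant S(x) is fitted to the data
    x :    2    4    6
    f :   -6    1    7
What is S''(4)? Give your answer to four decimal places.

With M_i denoting the second derivative at x_i, h_i = 2, 2, and Δ_i = (y_(i+1) − y_i)/h_i = 7/2, 3:
  2·M_0 + 8·M_1 + 2·M_2 = 6(Δ_1 - Δ_0) = -3
Natural end conditions: M_0 = M_2 = 0.
Hence M_0 = 0, M_1 = -3/8, M_2 = 0.

-0.3750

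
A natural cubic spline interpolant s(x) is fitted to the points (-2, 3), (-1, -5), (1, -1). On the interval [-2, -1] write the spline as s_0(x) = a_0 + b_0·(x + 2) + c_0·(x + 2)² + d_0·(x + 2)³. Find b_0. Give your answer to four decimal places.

Let M_i = s''(x_i). Step sizes h_i = 1, 2; slopes of the chords Δ_i = (y_(i+1) - y_i)/h_i = -8, 2.
  1·M_0 + 6·M_1 + 2·M_2 = 6(Δ_1 - Δ_0) = 60
Natural end conditions: M_0 = M_2 = 0.
Forward elimination and back-substitution give M_0 = 0, M_1 = 10, M_2 = 0.
On [-2, -1], with s_0(x) = a_0 + b_0·(x + 2) + c_0·(x + 2)² + d_0·(x + 2)³: c_0 = M_0/2 = 0, d_0 = (M_1 - M_0)/(6h_0) = 5/3, b_0 = Δ_0 - h_0(2M_0 + M_1)/6 = -29/3.

-9.6667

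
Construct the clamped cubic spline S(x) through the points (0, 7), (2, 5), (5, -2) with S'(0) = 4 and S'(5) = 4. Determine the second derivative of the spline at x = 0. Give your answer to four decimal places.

Let σ_i = S''(x_i). Step sizes h_i = 2, 3; slopes of the chords Δ_i = (y_(i+1) - y_i)/h_i = -1, -7/3.
  2·σ_0 + 10·σ_1 + 3·σ_2 = 6(Δ_1 - Δ_0) = -8
Clamped end conditions give two more equations: 2h_0·σ_0 + h_0·σ_1 = 6(Δ_0 - S'(0)) = -30 and h_1·σ_1 + 2h_1·σ_2 = 6(S'(5) - Δ_1) = 38.
Solving: σ_0 = -67/10, σ_1 = -8/5, σ_2 = 107/15.

-6.7000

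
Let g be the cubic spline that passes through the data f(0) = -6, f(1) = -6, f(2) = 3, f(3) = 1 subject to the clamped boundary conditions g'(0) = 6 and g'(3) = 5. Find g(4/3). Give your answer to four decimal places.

Write σ_i for g''(x_i). With h_i = 1, 1, 1 and divided differences Δ_i = 0, 9, -2, the continuity of g' gives the tridiagonal system
  1·σ_0 + 4·σ_1 + 1·σ_2 = 6(Δ_1 - Δ_0) = 54
  1·σ_1 + 4·σ_2 + 1·σ_3 = 6(Δ_2 - Δ_1) = -66
Clamped end conditions give two more equations: 2h_0·σ_0 + h_0·σ_1 = 6(Δ_0 - g'(0)) = -36 and h_2·σ_2 + 2h_2·σ_3 = 6(g'(3) - Δ_2) = 42.
Solving the tridiagonal system: σ_0 = -496/15, σ_1 = 452/15, σ_2 = -502/15, σ_3 = 566/15.
On [1, 2], g(x) = -6 + 68/15·(x - 1) + 226/15·(x - 1)² - 53/5·(x - 1)³.
With (x - 1) = 1/3: g(4/3) = -433/135.

-3.2074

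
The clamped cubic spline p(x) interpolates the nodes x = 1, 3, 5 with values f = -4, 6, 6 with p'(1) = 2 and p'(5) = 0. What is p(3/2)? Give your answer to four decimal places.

-2.1797

Put σ_i = p'' at the i-th knot. Here h = (2, 2) and Δ = (5, 0), so the interior equations h_(i-1)·σ_(i-1) + 2(h_(i-1)+h_i)·σ_i + h_i·σ_(i+1) = 6(Δ_i − Δ_(i-1)) read
  2·σ_0 + 8·σ_1 + 2·σ_2 = 6(Δ_1 - Δ_0) = -30
Clamped end conditions give two more equations: 2h_0·σ_0 + h_0·σ_1 = 6(Δ_0 - p'(1)) = 18 and h_1·σ_1 + 2h_1·σ_2 = 6(p'(5) - Δ_1) = 0.
Solving: σ_0 = 31/4, σ_1 = -13/2, σ_2 = 13/4.
On [1, 3], p(x) = -4 + 2·(x - 1) + 31/8·(x - 1)² - 19/16·(x - 1)³.
With (x - 1) = 1/2: p(3/2) = -279/128.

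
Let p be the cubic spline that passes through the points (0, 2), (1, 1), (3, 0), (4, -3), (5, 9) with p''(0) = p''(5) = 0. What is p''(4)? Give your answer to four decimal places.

24.3934

Write M_i for p''(x_i). With h_i = 1, 2, 1, 1 and divided differences Δ_i = -1, -1/2, -3, 12, the continuity of p' gives the tridiagonal system
  1·M_0 + 6·M_1 + 2·M_2 = 6(Δ_1 - Δ_0) = 3
  2·M_1 + 6·M_2 + 1·M_3 = 6(Δ_2 - Δ_1) = -15
  1·M_2 + 4·M_3 + 1·M_4 = 6(Δ_3 - Δ_2) = 90
Natural end conditions: M_0 = M_4 = 0.
Solving: M_0 = 0, M_1 = 369/122, M_2 = -462/61, M_3 = 1488/61, M_4 = 0.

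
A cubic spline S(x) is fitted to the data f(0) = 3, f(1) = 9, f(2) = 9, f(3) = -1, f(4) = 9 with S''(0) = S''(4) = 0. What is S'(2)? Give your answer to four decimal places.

With M_i denoting the second derivative at x_i, h_i = 1, 1, 1, 1, and Δ_i = (y_(i+1) − y_i)/h_i = 6, 0, -10, 10:
  1·M_0 + 4·M_1 + 1·M_2 = 6(Δ_1 - Δ_0) = -36
  1·M_1 + 4·M_2 + 1·M_3 = 6(Δ_2 - Δ_1) = -60
  1·M_2 + 4·M_3 + 1·M_4 = 6(Δ_3 - Δ_2) = 120
Natural end conditions: M_0 = M_4 = 0.
Hence M_0 = 0, M_1 = -45/14, M_2 = -162/7, M_3 = 501/14, M_4 = 0.
On [2, 3], S'(x) = b_2 + 2c_2·(x - 2) + 3d_2·(x - 2)² with b_2 = Δ_2 - h_2(2M_2 + M_3)/6 = -33/4, c_2 = M_2/2 = -81/7, d_2 = (M_3 - M_2)/(6h_2) = 275/28. So S'(2) = -33/4.

-8.2500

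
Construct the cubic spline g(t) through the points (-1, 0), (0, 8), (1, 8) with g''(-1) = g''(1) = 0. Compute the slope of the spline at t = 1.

-2

Let m_i = g''(x_i). Step sizes h_i = 1, 1; slopes of the chords Δ_i = (y_(i+1) - y_i)/h_i = 8, 0.
  1·m_0 + 4·m_1 + 1·m_2 = 6(Δ_1 - Δ_0) = -48
Natural end conditions: m_0 = m_2 = 0.
Forward elimination and back-substitution give m_0 = 0, m_1 = -12, m_2 = 0.
On [0, 1], g'(t) = b_1 + 2c_1·t + 3d_1·t² with b_1 = Δ_1 - h_1(2m_1 + m_2)/6 = 4, c_1 = m_1/2 = -6, d_1 = (m_2 - m_1)/(6h_1) = 2. So g'(1) = -2.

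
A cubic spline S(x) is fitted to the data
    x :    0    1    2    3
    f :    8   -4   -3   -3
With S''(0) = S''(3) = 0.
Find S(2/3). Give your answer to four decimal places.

-1.3086

Let M_i = S''(x_i). Step sizes h_i = 1, 1, 1; slopes of the chords Δ_i = (y_(i+1) - y_i)/h_i = -12, 1, 0.
  1·M_0 + 4·M_1 + 1·M_2 = 6(Δ_1 - Δ_0) = 78
  1·M_1 + 4·M_2 + 1·M_3 = 6(Δ_2 - Δ_1) = -6
Natural end conditions: M_0 = M_3 = 0.
Solving the tridiagonal system: M_0 = 0, M_1 = 106/5, M_2 = -34/5, M_3 = 0.
On [0, 1], S(x) = 8 - 233/15·x + 0·x² + 53/15·x³.
With x = 2/3: S(2/3) = -106/81.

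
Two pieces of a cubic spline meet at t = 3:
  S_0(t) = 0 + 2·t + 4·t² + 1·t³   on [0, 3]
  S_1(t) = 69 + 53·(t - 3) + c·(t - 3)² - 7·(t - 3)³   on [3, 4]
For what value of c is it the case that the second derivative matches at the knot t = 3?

13

S_0''(t) = 8 + 6·t, so S_0''(3) = 26. On the right, S_1''(3) = 2c, so c = 13.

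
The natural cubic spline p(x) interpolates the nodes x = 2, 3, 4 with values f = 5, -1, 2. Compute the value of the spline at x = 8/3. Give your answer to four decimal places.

Put m_i = p'' at the i-th knot. Here h = (1, 1) and Δ = (-6, 3), so the interior equations h_(i-1)·m_(i-1) + 2(h_(i-1)+h_i)·m_i + h_i·m_(i+1) = 6(Δ_i − Δ_(i-1)) read
  1·m_0 + 4·m_1 + 1·m_2 = 6(Δ_1 - Δ_0) = 54
Natural end conditions: m_0 = m_2 = 0.
Hence m_0 = 0, m_1 = 27/2, m_2 = 0.
On [2, 3], p(x) = 5 - 33/4·(x - 2) + 0·(x - 2)² + 9/4·(x - 2)³.
With (x - 2) = 2/3: p(8/3) = 1/6.

0.1667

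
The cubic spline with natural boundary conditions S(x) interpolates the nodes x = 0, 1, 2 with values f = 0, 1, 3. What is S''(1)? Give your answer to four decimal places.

1.5000

Put M_i = S'' at the i-th knot. Here h = (1, 1) and Δ = (1, 2), so the interior equations h_(i-1)·M_(i-1) + 2(h_(i-1)+h_i)·M_i + h_i·M_(i+1) = 6(Δ_i − Δ_(i-1)) read
  1·M_0 + 4·M_1 + 1·M_2 = 6(Δ_1 - Δ_0) = 6
Natural end conditions: M_0 = M_2 = 0.
Forward elimination and back-substitution give M_0 = 0, M_1 = 3/2, M_2 = 0.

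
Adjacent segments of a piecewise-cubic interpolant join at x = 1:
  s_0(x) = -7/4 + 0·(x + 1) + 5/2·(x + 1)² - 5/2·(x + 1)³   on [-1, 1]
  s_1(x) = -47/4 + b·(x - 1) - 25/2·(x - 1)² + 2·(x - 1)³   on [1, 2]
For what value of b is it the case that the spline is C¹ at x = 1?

-20

s_0'(x) = 0 + 5·(x + 1) - 15/2·(x + 1)², so s_0'(1) = -20. On the right, s_1'(1) = b, so b = -20.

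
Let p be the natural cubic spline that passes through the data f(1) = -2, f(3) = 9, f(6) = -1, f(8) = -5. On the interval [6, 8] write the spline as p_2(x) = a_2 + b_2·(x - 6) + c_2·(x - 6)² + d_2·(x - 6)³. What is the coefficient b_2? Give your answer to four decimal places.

-3.7509

Write σ_i for p''(x_i). With h_i = 2, 3, 2 and divided differences Δ_i = 11/2, -10/3, -2, the continuity of p' gives the tridiagonal system
  2·σ_0 + 10·σ_1 + 3·σ_2 = 6(Δ_1 - Δ_0) = -53
  3·σ_1 + 10·σ_2 + 2·σ_3 = 6(Δ_2 - Δ_1) = 8
Natural end conditions: σ_0 = σ_3 = 0.
Hence σ_0 = 0, σ_1 = -554/91, σ_2 = 239/91, σ_3 = 0.
On [6, 8], with p_2(x) = a_2 + b_2·(x - 6) + c_2·(x - 6)² + d_2·(x - 6)³: c_2 = σ_2/2 = 239/182, d_2 = (σ_3 - σ_2)/(6h_2) = -239/1092, b_2 = Δ_2 - h_2(2σ_2 + σ_3)/6 = -1024/273.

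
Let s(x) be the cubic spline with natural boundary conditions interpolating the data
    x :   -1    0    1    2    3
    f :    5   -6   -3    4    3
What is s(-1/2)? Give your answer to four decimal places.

Let σ_i = s''(x_i). Step sizes h_i = 1, 1, 1, 1; slopes of the chords Δ_i = (y_(i+1) - y_i)/h_i = -11, 3, 7, -1.
  1·σ_0 + 4·σ_1 + 1·σ_2 = 6(Δ_1 - Δ_0) = 84
  1·σ_1 + 4·σ_2 + 1·σ_3 = 6(Δ_2 - Δ_1) = 24
  1·σ_2 + 4·σ_3 + 1·σ_4 = 6(Δ_3 - Δ_2) = -48
Natural end conditions: σ_0 = σ_4 = 0.
Forward elimination and back-substitution give σ_0 = 0, σ_1 = 279/14, σ_2 = 30/7, σ_3 = -183/14, σ_4 = 0.
On [-1, 0], s(x) = 5 - 401/28·(x + 1) + 0·(x + 1)² + 93/28·(x + 1)³.
With (x + 1) = 1/2: s(-1/2) = -391/224.

-1.7455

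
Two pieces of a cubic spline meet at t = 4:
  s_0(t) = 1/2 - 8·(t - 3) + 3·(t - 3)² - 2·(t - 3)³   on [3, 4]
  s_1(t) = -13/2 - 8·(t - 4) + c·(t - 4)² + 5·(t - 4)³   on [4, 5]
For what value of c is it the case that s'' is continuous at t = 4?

s_0''(t) = 6 - 12·(t - 3), so s_0''(4) = -6. On the right, s_1''(4) = 2c, so c = -3.

-3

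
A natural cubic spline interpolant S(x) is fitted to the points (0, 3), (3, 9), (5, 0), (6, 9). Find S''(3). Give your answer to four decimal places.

Put M_i = S'' at the i-th knot. Here h = (3, 2, 1) and Δ = (2, -9/2, 9), so the interior equations h_(i-1)·M_(i-1) + 2(h_(i-1)+h_i)·M_i + h_i·M_(i+1) = 6(Δ_i − Δ_(i-1)) read
  3·M_0 + 10·M_1 + 2·M_2 = 6(Δ_1 - Δ_0) = -39
  2·M_1 + 6·M_2 + 1·M_3 = 6(Δ_2 - Δ_1) = 81
Natural end conditions: M_0 = M_3 = 0.
Forward elimination and back-substitution give M_0 = 0, M_1 = -99/14, M_2 = 111/7, M_3 = 0.

-7.0714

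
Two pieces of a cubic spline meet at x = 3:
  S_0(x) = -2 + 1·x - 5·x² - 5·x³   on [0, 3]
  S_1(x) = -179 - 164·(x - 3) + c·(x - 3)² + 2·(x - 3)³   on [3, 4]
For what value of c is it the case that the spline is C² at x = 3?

S_0''(x) = -10 - 30·x, so S_0''(3) = -100. On the right, S_1''(3) = 2c, so c = -50.

-50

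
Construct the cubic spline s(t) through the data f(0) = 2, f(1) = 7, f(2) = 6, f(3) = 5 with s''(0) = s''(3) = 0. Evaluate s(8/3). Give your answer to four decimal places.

Write M_i for s''(x_i). With h_i = 1, 1, 1 and divided differences Δ_i = 5, -1, -1, the continuity of s' gives the tridiagonal system
  1·M_0 + 4·M_1 + 1·M_2 = 6(Δ_1 - Δ_0) = -36
  1·M_1 + 4·M_2 + 1·M_3 = 6(Δ_2 - Δ_1) = 0
Natural end conditions: M_0 = M_3 = 0.
Hence M_0 = 0, M_1 = -48/5, M_2 = 12/5, M_3 = 0.
On [2, 3], s(t) = 6 - 9/5·(t - 2) + 6/5·(t - 2)² - 2/5·(t - 2)³.
With (t - 2) = 2/3: s(8/3) = 704/135.

5.2148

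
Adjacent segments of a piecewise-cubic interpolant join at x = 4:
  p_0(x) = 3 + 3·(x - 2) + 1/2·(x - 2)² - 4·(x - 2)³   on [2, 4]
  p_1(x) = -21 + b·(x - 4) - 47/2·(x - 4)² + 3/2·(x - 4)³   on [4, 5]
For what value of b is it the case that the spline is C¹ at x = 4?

-43

p_0'(x) = 3 + 1·(x - 2) - 12·(x - 2)², so p_0'(4) = -43. On the right, p_1'(4) = b, so b = -43.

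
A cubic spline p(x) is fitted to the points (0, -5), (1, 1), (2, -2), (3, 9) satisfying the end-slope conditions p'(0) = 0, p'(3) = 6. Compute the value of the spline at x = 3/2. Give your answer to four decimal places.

-0.8750

With m_i denoting the second derivative at x_i, h_i = 1, 1, 1, and Δ_i = (y_(i+1) − y_i)/h_i = 6, -3, 11:
  1·m_0 + 4·m_1 + 1·m_2 = 6(Δ_1 - Δ_0) = -54
  1·m_1 + 4·m_2 + 1·m_3 = 6(Δ_2 - Δ_1) = 84
Clamped end conditions give two more equations: 2h_0·m_0 + h_0·m_1 = 6(Δ_0 - p'(0)) = 36 and h_2·m_2 + 2h_2·m_3 = 6(p'(3) - Δ_2) = -30.
Forward elimination and back-substitution give m_0 = 168/5, m_1 = -156/5, m_2 = 186/5, m_3 = -168/5.
On [1, 2], p(x) = 1 + 6/5·(x - 1) - 78/5·(x - 1)² + 57/5·(x - 1)³.
With (x - 1) = 1/2: p(3/2) = -7/8.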